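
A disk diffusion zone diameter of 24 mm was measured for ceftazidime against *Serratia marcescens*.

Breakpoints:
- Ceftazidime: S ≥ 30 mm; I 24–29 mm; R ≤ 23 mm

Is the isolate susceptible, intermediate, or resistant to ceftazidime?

I

Ceftazidime: 24 mm is in 24–29 mm ⇒ intermediate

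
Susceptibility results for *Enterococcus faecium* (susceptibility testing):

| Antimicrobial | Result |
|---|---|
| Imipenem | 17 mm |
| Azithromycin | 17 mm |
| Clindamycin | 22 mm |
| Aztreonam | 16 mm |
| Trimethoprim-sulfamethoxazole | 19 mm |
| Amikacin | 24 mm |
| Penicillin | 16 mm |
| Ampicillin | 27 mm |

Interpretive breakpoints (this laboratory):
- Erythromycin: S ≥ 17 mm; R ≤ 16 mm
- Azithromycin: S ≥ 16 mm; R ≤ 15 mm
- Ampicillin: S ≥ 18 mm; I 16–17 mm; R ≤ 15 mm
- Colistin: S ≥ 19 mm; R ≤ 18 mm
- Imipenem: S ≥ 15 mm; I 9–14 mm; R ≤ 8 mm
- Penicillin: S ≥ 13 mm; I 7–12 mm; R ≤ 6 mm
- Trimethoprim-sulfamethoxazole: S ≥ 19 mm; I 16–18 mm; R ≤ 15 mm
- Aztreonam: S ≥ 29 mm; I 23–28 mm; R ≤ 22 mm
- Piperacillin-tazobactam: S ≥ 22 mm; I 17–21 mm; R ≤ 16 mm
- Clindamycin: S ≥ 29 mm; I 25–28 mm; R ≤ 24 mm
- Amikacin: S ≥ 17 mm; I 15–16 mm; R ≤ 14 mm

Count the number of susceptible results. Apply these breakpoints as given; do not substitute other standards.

6

Imipenem: 17 mm is ≥ 15 mm — susceptible
Azithromycin: 17 mm is ≥ 16 mm — S
Clindamycin 22 mm: ≤ 24 mm → Resistant
Aztreonam 16 mm: ≤ 22 mm ⇒ Resistant
Trimethoprim-sulfamethoxazole (19 mm) ≥ 19 mm — susceptible
Amikacin: 24 mm is ≥ 17 mm ⇒ susceptible
Penicillin 16 mm: ≥ 13 mm → S
Ampicillin 27 mm: ≥ 18 mm ⇒ Susceptible
Susceptible: 6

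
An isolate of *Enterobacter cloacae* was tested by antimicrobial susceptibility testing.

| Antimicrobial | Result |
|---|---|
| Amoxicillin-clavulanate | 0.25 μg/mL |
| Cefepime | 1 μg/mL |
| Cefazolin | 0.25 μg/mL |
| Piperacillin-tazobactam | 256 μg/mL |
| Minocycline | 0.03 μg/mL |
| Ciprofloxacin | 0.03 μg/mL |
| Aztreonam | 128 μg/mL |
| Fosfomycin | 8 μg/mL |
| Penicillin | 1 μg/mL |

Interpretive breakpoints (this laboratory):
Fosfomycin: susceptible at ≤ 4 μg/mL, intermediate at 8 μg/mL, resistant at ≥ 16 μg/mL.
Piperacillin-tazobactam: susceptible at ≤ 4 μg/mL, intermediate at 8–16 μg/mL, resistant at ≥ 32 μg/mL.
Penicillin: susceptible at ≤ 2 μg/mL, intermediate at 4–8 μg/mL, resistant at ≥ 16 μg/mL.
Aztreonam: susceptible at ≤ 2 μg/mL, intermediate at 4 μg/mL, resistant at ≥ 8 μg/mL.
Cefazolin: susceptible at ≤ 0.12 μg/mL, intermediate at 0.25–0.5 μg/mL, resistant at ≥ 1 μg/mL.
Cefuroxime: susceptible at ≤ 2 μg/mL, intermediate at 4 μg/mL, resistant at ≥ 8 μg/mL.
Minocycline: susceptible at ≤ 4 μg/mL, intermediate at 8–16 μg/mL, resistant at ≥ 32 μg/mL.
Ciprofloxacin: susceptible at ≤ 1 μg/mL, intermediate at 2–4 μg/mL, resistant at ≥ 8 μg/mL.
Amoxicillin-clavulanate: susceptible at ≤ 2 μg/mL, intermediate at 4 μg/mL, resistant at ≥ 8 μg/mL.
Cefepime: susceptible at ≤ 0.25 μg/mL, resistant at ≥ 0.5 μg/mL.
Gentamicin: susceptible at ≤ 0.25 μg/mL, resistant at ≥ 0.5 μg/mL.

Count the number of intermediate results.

2

Amoxicillin-clavulanate 0.25 μg/mL: ≤ 2 μg/mL ⇒ S
Cefepime: 1 μg/mL is ≥ 0.5 μg/mL ⇒ resistant
Cefazolin 0.25 μg/mL: in 0.25–0.5 μg/mL — intermediate
Piperacillin-tazobactam (256 μg/mL) ≥ 32 μg/mL ⇒ Resistant
Minocycline 0.03 μg/mL: ≤ 4 μg/mL ⇒ Susceptible
Ciprofloxacin: 0.03 μg/mL is ≤ 1 μg/mL — S
Aztreonam: 128 μg/mL is ≥ 8 μg/mL — Resistant
Fosfomycin 8 μg/mL: = 8 μg/mL — I
Penicillin (1 μg/mL) ≤ 2 μg/mL ⇒ S
Intermediate: 2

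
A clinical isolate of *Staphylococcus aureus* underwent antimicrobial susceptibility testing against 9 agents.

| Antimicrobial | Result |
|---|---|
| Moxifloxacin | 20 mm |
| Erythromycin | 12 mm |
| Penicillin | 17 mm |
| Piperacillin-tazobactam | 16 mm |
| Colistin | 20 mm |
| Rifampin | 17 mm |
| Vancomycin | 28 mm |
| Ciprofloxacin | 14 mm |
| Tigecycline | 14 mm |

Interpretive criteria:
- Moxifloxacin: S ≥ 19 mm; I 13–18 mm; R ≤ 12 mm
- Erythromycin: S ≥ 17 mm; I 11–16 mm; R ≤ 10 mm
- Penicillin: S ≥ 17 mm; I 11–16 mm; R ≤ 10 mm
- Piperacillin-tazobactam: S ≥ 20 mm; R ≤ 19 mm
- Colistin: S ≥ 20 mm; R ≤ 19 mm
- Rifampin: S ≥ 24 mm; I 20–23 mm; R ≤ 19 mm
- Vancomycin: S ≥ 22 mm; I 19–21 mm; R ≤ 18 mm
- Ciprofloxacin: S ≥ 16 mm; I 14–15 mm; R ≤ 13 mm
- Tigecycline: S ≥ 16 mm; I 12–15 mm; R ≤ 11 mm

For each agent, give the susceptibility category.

Moxifloxacin 20 mm: ≥ 19 mm — Susceptible
Erythromycin 12 mm: in 11–16 mm — Intermediate
Penicillin 17 mm: ≥ 17 mm ⇒ S
Piperacillin-tazobactam (16 mm) ≤ 19 mm → Resistant
Colistin (20 mm) ≥ 20 mm ⇒ susceptible
Rifampin: 17 mm is ≤ 19 mm ⇒ R
Vancomycin 28 mm: ≥ 22 mm → S
Ciprofloxacin: 14 mm is in 14–15 mm → I
Tigecycline 14 mm: in 12–15 mm → Intermediate

S, I, S, R, S, R, S, I, I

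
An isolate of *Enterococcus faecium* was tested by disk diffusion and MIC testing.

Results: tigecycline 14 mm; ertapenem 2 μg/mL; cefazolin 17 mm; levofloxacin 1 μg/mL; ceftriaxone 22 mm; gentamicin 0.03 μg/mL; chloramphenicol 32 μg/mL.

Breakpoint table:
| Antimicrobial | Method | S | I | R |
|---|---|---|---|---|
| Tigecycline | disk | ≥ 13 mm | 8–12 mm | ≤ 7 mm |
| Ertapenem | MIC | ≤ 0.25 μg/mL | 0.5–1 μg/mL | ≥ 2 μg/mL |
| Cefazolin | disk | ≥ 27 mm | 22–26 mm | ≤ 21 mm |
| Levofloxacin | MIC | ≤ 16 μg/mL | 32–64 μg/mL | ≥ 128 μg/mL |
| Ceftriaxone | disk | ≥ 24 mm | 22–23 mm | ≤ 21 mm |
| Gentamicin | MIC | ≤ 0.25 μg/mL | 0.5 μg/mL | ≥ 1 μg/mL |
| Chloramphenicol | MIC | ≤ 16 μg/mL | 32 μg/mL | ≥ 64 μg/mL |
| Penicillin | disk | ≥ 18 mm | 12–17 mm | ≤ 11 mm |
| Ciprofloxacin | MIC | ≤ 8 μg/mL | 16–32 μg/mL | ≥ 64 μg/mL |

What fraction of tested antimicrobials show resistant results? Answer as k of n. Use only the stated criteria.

Tigecycline 14 mm: ≥ 13 mm — susceptible
Ertapenem: 2 μg/mL is ≥ 2 μg/mL → Resistant
Cefazolin (17 mm) ≤ 21 mm → Resistant
Levofloxacin (1 μg/mL) ≤ 16 μg/mL ⇒ S
Ceftriaxone 22 mm: in 22–23 mm → intermediate
Gentamicin 0.03 μg/mL: ≤ 0.25 μg/mL ⇒ S
Chloramphenicol: 32 μg/mL is = 32 μg/mL → Intermediate
Resistant: 2/7

2 of 7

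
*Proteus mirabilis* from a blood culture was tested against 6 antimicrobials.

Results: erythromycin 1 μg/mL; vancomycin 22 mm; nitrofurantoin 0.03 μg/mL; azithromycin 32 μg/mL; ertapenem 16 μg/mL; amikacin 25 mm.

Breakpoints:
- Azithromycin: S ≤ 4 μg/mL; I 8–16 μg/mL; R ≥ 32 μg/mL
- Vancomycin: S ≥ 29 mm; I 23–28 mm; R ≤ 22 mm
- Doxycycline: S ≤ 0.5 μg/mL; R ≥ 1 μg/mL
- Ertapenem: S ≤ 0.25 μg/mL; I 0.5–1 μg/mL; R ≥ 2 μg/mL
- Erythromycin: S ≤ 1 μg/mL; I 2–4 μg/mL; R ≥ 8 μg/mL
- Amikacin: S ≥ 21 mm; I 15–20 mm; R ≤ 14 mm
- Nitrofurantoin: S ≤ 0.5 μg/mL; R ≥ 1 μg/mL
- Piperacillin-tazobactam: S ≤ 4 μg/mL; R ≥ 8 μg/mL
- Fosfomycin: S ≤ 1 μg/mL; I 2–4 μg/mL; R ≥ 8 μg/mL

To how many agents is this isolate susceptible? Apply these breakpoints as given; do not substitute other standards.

Erythromycin (1 μg/mL) ≤ 1 μg/mL → S
Vancomycin (22 mm) ≤ 22 mm ⇒ resistant
Nitrofurantoin 0.03 μg/mL: ≤ 0.5 μg/mL → Susceptible
Azithromycin: 32 μg/mL is ≥ 32 μg/mL ⇒ Resistant
Ertapenem (16 μg/mL) ≥ 2 μg/mL ⇒ R
Amikacin 25 mm: ≥ 21 mm ⇒ Susceptible
Susceptible: 3

3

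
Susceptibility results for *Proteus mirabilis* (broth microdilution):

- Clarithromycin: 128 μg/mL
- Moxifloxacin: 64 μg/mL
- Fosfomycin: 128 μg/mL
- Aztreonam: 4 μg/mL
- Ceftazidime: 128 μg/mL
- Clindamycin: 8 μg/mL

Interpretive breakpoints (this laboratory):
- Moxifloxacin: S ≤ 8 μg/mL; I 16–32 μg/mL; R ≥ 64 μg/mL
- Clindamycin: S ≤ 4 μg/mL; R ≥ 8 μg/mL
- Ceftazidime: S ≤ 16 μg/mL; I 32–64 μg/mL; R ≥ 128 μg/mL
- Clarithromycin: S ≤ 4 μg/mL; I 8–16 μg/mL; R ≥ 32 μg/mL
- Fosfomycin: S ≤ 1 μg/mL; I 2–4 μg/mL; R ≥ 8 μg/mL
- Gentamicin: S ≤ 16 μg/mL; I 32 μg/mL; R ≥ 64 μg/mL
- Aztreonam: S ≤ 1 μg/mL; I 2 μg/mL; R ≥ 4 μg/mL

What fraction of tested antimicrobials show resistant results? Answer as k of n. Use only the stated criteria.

6 of 6

Clarithromycin 128 μg/mL: ≥ 32 μg/mL → Resistant
Moxifloxacin: 64 μg/mL is ≥ 64 μg/mL — Resistant
Fosfomycin (128 μg/mL) ≥ 8 μg/mL ⇒ resistant
Aztreonam: 4 μg/mL is ≥ 4 μg/mL ⇒ resistant
Ceftazidime 128 μg/mL: ≥ 128 μg/mL → R
Clindamycin: 8 μg/mL is ≥ 8 μg/mL — Resistant
Resistant: 6/6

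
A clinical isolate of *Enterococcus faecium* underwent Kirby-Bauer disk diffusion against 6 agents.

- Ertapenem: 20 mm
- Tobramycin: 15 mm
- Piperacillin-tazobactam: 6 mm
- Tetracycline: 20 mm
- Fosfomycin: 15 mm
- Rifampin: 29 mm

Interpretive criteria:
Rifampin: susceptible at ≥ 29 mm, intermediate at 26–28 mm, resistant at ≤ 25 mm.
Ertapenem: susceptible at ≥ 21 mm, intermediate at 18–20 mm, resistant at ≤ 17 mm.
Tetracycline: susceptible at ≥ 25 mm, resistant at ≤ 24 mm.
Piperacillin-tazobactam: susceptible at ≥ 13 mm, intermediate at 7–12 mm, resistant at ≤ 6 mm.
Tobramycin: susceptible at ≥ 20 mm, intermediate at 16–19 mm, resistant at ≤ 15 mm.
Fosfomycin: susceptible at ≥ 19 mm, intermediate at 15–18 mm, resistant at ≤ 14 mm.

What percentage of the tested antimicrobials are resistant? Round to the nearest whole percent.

Ertapenem 20 mm: in 18–20 mm → Intermediate
Tobramycin: 15 mm is ≤ 15 mm → R
Piperacillin-tazobactam: 6 mm is ≤ 6 mm ⇒ resistant
Tetracycline (20 mm) ≤ 24 mm ⇒ R
Fosfomycin (15 mm) in 15–18 mm → Intermediate
Rifampin (29 mm) ≥ 29 mm ⇒ Susceptible
Resistant: 3/6

50%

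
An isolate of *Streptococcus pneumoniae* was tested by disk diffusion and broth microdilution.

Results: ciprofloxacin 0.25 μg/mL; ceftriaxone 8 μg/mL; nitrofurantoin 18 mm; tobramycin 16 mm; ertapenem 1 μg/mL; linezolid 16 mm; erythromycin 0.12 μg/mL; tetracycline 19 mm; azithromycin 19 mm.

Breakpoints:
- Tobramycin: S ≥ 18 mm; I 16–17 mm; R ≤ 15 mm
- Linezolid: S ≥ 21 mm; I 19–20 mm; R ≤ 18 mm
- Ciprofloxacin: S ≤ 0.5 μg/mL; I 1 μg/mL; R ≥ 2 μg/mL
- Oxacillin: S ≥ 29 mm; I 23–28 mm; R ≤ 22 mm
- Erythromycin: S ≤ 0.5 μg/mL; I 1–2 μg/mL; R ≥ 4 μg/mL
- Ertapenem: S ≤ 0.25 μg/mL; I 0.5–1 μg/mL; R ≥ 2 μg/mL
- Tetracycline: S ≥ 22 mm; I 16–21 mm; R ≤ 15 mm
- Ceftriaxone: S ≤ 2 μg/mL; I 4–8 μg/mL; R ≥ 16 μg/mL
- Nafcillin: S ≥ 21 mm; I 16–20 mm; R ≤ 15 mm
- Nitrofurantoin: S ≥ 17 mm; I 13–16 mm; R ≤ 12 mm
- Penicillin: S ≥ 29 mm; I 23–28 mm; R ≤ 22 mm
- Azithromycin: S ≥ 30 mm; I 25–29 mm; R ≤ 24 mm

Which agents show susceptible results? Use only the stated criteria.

ciprofloxacin, nitrofurantoin, erythromycin

Ciprofloxacin (0.25 μg/mL) ≤ 0.5 μg/mL → susceptible
Ceftriaxone (8 μg/mL) in 4–8 μg/mL — Intermediate
Nitrofurantoin (18 mm) ≥ 17 mm → susceptible
Tobramycin (16 mm) in 16–17 mm ⇒ I
Ertapenem: 1 μg/mL is in 0.5–1 μg/mL → intermediate
Linezolid: 16 mm is ≤ 18 mm — resistant
Erythromycin 0.12 μg/mL: ≤ 0.5 μg/mL → S
Tetracycline 19 mm: in 16–21 mm — Intermediate
Azithromycin 19 mm: ≤ 24 mm → resistant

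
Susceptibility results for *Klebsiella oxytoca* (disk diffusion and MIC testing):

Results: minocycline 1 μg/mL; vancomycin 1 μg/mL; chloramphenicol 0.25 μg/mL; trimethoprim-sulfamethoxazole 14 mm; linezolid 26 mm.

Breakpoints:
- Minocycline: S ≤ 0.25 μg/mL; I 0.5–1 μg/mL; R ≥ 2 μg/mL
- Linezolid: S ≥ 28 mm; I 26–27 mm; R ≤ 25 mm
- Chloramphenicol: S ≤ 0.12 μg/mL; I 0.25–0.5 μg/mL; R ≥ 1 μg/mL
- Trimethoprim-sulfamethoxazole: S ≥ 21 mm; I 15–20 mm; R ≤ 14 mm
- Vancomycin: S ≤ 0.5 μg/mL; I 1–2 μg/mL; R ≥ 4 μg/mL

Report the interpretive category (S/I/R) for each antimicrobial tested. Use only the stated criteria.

Minocycline (1 μg/mL) in 0.5–1 μg/mL — intermediate
Vancomycin: 1 μg/mL is in 1–2 μg/mL ⇒ Intermediate
Chloramphenicol 0.25 μg/mL: in 0.25–0.5 μg/mL — intermediate
Trimethoprim-sulfamethoxazole 14 mm: ≤ 14 mm → Resistant
Linezolid: 26 mm is in 26–27 mm — Intermediate

I, I, I, R, I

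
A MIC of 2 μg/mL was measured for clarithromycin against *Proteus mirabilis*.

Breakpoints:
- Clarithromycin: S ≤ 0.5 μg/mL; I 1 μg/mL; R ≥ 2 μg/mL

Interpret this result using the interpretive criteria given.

Clarithromycin: 2 μg/mL is ≥ 2 μg/mL — Resistant

Resistant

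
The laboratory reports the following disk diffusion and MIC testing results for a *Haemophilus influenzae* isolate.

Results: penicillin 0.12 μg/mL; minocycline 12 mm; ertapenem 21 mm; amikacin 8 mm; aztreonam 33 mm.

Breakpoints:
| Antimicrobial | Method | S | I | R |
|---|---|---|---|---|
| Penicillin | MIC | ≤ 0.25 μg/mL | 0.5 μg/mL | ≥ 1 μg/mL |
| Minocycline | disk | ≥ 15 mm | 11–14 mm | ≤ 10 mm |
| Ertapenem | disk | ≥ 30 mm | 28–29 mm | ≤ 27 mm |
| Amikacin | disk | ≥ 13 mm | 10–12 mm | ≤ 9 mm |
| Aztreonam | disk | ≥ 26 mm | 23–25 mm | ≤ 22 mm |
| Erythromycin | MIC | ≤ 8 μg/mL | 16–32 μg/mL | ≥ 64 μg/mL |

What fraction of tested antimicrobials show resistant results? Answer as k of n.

Penicillin: 0.12 μg/mL is ≤ 0.25 μg/mL ⇒ S
Minocycline: 12 mm is in 11–14 mm — I
Ertapenem: 21 mm is ≤ 27 mm → resistant
Amikacin: 8 mm is ≤ 9 mm ⇒ Resistant
Aztreonam 33 mm: ≥ 26 mm ⇒ susceptible
Resistant: 2/5

2 of 5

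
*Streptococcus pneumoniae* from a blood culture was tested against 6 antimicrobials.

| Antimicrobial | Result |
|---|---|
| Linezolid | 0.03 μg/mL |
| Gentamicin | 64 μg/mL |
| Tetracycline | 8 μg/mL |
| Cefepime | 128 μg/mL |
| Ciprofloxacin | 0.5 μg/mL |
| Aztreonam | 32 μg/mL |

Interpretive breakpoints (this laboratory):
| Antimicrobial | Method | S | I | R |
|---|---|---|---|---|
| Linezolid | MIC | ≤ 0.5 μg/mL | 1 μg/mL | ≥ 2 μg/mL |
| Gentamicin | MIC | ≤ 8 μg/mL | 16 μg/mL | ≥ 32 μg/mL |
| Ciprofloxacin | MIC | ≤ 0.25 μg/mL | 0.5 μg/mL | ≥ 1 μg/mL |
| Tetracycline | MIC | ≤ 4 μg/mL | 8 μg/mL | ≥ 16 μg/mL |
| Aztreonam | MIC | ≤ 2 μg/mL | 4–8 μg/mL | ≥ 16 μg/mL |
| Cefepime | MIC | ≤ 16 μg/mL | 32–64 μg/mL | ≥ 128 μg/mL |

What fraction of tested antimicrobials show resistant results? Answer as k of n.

3 of 6

Linezolid (0.03 μg/mL) ≤ 0.5 μg/mL — S
Gentamicin: 64 μg/mL is ≥ 32 μg/mL ⇒ R
Tetracycline 8 μg/mL: = 8 μg/mL — intermediate
Cefepime (128 μg/mL) ≥ 128 μg/mL → Resistant
Ciprofloxacin 0.5 μg/mL: = 0.5 μg/mL → Intermediate
Aztreonam 32 μg/mL: ≥ 16 μg/mL → R
Resistant: 3/6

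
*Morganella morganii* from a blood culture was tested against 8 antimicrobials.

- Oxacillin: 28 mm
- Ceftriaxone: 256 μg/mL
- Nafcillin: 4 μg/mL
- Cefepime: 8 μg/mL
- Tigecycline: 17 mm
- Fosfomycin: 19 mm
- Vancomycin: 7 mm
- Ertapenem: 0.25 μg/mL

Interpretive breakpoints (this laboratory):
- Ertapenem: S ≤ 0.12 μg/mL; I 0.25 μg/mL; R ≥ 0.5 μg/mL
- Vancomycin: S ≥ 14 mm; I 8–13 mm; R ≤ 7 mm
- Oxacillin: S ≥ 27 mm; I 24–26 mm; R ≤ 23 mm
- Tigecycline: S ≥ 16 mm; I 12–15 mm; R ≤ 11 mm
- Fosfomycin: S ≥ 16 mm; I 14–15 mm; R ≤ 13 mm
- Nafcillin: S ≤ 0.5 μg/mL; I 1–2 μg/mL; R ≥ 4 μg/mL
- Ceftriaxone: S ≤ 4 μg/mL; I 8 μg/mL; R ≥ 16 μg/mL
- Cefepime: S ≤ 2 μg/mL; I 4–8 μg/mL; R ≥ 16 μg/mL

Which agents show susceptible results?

oxacillin, tigecycline, fosfomycin

Oxacillin: 28 mm is ≥ 27 mm ⇒ Susceptible
Ceftriaxone (256 μg/mL) ≥ 16 μg/mL ⇒ Resistant
Nafcillin (4 μg/mL) ≥ 4 μg/mL ⇒ resistant
Cefepime: 8 μg/mL is in 4–8 μg/mL — Intermediate
Tigecycline 17 mm: ≥ 16 mm → S
Fosfomycin (19 mm) ≥ 16 mm ⇒ Susceptible
Vancomycin 7 mm: ≤ 7 mm → R
Ertapenem: 0.25 μg/mL is = 0.25 μg/mL — Intermediate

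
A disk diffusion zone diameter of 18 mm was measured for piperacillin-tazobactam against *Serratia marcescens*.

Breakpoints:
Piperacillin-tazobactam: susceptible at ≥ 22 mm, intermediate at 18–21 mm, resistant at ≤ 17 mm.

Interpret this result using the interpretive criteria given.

Piperacillin-tazobactam: 18 mm is in 18–21 mm — Intermediate

Intermediate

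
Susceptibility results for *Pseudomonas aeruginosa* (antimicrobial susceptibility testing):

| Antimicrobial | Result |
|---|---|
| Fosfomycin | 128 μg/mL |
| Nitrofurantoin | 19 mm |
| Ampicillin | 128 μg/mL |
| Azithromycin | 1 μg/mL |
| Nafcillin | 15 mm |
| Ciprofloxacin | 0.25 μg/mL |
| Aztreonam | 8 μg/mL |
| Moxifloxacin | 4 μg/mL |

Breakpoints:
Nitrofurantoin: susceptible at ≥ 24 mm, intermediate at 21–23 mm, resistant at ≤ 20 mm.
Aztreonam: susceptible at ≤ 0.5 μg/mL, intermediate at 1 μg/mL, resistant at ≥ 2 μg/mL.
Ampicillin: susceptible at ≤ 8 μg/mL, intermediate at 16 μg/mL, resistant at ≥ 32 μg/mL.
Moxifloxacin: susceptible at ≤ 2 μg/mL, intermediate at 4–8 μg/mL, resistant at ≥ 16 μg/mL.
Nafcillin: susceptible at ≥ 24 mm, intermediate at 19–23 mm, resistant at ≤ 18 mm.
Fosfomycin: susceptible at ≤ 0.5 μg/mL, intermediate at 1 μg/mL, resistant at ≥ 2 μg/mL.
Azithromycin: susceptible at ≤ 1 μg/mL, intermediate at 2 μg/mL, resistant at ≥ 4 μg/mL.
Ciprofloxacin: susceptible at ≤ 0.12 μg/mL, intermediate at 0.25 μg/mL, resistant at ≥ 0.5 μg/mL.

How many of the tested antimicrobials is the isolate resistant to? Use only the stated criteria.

5

Fosfomycin 128 μg/mL: ≥ 2 μg/mL — R
Nitrofurantoin: 19 mm is ≤ 20 mm → R
Ampicillin 128 μg/mL: ≥ 32 μg/mL ⇒ R
Azithromycin (1 μg/mL) ≤ 1 μg/mL — Susceptible
Nafcillin 15 mm: ≤ 18 mm ⇒ resistant
Ciprofloxacin (0.25 μg/mL) = 0.25 μg/mL — intermediate
Aztreonam (8 μg/mL) ≥ 2 μg/mL → resistant
Moxifloxacin 4 μg/mL: in 4–8 μg/mL → Intermediate
Resistant: 5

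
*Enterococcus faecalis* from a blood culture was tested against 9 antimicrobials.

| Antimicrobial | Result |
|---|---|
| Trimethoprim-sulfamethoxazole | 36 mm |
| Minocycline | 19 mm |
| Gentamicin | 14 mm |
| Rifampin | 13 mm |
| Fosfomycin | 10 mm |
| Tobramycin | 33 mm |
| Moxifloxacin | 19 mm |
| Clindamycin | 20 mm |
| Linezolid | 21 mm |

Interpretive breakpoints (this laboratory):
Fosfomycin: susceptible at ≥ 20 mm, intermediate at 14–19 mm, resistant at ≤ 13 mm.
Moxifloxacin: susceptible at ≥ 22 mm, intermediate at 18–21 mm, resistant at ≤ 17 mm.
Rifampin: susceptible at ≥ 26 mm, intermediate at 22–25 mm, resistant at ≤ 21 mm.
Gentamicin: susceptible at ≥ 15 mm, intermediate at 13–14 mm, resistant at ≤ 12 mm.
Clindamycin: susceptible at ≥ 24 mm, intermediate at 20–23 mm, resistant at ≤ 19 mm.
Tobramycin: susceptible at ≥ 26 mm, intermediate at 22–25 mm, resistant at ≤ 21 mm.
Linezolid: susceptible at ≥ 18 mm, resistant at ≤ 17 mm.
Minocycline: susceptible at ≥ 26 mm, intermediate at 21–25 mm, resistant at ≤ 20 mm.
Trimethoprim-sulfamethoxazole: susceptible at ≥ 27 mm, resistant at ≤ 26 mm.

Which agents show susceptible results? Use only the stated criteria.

trimethoprim-sulfamethoxazole, tobramycin, linezolid

Trimethoprim-sulfamethoxazole (36 mm) ≥ 27 mm ⇒ S
Minocycline: 19 mm is ≤ 20 mm ⇒ resistant
Gentamicin (14 mm) in 13–14 mm → Intermediate
Rifampin (13 mm) ≤ 21 mm → resistant
Fosfomycin 10 mm: ≤ 13 mm ⇒ Resistant
Tobramycin (33 mm) ≥ 26 mm → susceptible
Moxifloxacin: 19 mm is in 18–21 mm → I
Clindamycin: 20 mm is in 20–23 mm ⇒ Intermediate
Linezolid 21 mm: ≥ 18 mm → S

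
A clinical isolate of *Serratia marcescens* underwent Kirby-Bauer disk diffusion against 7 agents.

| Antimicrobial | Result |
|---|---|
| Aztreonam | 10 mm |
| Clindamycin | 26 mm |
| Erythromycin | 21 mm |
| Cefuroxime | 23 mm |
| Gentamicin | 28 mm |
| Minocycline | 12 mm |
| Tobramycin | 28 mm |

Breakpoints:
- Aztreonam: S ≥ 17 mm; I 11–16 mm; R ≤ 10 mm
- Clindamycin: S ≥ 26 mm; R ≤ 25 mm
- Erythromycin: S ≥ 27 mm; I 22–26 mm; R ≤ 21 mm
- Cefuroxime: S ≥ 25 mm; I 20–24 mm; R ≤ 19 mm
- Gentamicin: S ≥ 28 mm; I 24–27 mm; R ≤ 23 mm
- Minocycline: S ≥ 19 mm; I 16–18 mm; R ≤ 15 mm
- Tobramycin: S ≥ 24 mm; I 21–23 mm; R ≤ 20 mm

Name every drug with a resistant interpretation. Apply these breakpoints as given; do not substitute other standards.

aztreonam, erythromycin, minocycline

Aztreonam: 10 mm is ≤ 10 mm — Resistant
Clindamycin: 26 mm is ≥ 26 mm → S
Erythromycin: 21 mm is ≤ 21 mm → Resistant
Cefuroxime 23 mm: in 20–24 mm — intermediate
Gentamicin: 28 mm is ≥ 28 mm — S
Minocycline: 12 mm is ≤ 15 mm ⇒ resistant
Tobramycin: 28 mm is ≥ 24 mm ⇒ Susceptible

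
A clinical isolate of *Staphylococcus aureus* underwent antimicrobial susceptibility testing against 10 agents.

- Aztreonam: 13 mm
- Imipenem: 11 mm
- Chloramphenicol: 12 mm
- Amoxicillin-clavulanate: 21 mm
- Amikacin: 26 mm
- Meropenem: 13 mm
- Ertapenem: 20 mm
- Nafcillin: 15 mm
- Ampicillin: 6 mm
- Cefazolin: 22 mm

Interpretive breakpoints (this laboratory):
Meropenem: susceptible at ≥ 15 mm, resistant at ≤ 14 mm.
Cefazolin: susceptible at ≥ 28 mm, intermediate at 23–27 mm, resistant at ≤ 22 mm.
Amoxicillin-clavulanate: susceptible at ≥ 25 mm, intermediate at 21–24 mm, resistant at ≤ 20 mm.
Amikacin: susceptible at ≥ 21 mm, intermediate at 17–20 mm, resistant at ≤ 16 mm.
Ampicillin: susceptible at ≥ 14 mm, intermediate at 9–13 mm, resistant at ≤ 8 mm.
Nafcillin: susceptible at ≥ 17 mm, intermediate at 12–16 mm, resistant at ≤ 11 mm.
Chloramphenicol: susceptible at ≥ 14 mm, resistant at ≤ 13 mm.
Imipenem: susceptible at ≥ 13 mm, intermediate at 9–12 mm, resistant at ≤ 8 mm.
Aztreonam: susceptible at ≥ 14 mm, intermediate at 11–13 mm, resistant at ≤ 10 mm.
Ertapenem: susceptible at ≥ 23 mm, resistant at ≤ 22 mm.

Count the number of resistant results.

Aztreonam 13 mm: in 11–13 mm ⇒ intermediate
Imipenem 11 mm: in 9–12 mm → intermediate
Chloramphenicol (12 mm) ≤ 13 mm ⇒ R
Amoxicillin-clavulanate: 21 mm is in 21–24 mm — Intermediate
Amikacin (26 mm) ≥ 21 mm ⇒ susceptible
Meropenem: 13 mm is ≤ 14 mm ⇒ R
Ertapenem (20 mm) ≤ 22 mm → R
Nafcillin (15 mm) in 12–16 mm — I
Ampicillin 6 mm: ≤ 8 mm — resistant
Cefazolin: 22 mm is ≤ 22 mm → resistant
Resistant: 5

5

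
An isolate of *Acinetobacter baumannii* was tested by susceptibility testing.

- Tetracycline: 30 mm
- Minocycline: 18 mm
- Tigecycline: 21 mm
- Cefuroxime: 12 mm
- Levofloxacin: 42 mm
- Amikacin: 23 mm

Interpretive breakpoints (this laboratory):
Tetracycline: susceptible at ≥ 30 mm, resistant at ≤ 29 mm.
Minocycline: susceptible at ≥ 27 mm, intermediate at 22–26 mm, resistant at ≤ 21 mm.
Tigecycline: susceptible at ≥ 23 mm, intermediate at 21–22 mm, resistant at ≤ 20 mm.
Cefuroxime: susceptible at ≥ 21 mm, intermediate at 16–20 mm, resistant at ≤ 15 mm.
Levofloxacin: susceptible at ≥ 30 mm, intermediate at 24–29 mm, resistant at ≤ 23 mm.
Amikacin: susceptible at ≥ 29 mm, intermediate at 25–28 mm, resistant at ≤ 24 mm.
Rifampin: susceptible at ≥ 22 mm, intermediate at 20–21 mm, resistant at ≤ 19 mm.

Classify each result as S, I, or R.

S, R, I, R, S, R

Tetracycline (30 mm) ≥ 30 mm ⇒ susceptible
Minocycline (18 mm) ≤ 21 mm ⇒ Resistant
Tigecycline: 21 mm is in 21–22 mm → I
Cefuroxime (12 mm) ≤ 15 mm ⇒ resistant
Levofloxacin 42 mm: ≥ 30 mm ⇒ susceptible
Amikacin (23 mm) ≤ 24 mm → Resistant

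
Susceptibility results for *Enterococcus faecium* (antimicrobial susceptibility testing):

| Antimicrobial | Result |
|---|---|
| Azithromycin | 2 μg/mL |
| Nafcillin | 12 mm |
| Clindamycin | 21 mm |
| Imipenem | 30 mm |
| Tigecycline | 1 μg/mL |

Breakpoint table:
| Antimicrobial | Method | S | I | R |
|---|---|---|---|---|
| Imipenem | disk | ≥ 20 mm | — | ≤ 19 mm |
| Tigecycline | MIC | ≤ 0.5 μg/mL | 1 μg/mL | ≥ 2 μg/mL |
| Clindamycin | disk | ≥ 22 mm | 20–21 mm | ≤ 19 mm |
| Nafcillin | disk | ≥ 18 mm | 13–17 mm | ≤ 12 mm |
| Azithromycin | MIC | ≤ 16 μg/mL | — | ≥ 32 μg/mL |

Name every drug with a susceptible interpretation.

Azithromycin: 2 μg/mL is ≤ 16 μg/mL — Susceptible
Nafcillin 12 mm: ≤ 12 mm ⇒ resistant
Clindamycin 21 mm: in 20–21 mm — Intermediate
Imipenem: 30 mm is ≥ 20 mm ⇒ Susceptible
Tigecycline: 1 μg/mL is = 1 μg/mL — intermediate

azithromycin, imipenem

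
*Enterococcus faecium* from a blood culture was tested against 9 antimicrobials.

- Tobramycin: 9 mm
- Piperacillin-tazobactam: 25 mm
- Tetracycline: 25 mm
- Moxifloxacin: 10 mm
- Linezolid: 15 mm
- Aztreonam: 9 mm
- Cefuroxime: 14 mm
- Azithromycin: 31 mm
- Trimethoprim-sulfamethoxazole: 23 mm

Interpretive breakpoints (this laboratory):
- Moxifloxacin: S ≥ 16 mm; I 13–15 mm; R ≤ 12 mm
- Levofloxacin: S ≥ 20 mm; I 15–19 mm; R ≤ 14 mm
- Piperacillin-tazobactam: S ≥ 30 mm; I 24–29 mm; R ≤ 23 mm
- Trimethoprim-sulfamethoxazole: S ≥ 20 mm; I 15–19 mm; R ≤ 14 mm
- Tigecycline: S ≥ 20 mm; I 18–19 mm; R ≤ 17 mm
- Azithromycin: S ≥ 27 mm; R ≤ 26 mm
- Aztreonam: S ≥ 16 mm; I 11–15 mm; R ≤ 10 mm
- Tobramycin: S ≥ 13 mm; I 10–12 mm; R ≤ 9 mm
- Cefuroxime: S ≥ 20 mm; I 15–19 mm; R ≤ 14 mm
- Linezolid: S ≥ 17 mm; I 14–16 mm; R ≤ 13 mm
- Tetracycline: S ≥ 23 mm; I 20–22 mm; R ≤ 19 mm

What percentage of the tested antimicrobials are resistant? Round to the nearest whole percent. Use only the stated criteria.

Tobramycin 9 mm: ≤ 9 mm → resistant
Piperacillin-tazobactam: 25 mm is in 24–29 mm ⇒ I
Tetracycline 25 mm: ≥ 23 mm → susceptible
Moxifloxacin: 10 mm is ≤ 12 mm ⇒ R
Linezolid (15 mm) in 14–16 mm ⇒ Intermediate
Aztreonam: 9 mm is ≤ 10 mm ⇒ Resistant
Cefuroxime: 14 mm is ≤ 14 mm → Resistant
Azithromycin (31 mm) ≥ 27 mm → Susceptible
Trimethoprim-sulfamethoxazole 23 mm: ≥ 20 mm — S
Resistant: 4/9

44%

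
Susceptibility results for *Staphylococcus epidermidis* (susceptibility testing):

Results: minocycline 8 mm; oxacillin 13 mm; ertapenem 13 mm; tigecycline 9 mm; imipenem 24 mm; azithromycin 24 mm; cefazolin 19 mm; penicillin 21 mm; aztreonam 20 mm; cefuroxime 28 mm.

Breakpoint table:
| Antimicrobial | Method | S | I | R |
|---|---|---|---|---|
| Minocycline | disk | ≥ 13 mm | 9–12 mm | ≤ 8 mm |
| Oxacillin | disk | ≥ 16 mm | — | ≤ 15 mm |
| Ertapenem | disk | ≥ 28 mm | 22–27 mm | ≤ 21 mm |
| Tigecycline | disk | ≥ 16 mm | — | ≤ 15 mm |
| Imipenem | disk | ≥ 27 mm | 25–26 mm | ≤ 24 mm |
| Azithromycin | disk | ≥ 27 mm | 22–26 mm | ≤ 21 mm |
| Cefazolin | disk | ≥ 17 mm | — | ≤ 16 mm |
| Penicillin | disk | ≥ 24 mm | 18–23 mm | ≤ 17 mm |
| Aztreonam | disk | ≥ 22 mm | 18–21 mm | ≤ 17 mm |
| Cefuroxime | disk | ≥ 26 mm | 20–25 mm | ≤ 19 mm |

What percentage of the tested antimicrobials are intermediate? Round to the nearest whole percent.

30%

Minocycline 8 mm: ≤ 8 mm → resistant
Oxacillin 13 mm: ≤ 15 mm ⇒ Resistant
Ertapenem (13 mm) ≤ 21 mm → Resistant
Tigecycline: 9 mm is ≤ 15 mm → Resistant
Imipenem: 24 mm is ≤ 24 mm — Resistant
Azithromycin 24 mm: in 22–26 mm ⇒ Intermediate
Cefazolin 19 mm: ≥ 17 mm → susceptible
Penicillin 21 mm: in 18–23 mm → I
Aztreonam: 20 mm is in 18–21 mm — I
Cefuroxime (28 mm) ≥ 26 mm → Susceptible
Intermediate: 3/10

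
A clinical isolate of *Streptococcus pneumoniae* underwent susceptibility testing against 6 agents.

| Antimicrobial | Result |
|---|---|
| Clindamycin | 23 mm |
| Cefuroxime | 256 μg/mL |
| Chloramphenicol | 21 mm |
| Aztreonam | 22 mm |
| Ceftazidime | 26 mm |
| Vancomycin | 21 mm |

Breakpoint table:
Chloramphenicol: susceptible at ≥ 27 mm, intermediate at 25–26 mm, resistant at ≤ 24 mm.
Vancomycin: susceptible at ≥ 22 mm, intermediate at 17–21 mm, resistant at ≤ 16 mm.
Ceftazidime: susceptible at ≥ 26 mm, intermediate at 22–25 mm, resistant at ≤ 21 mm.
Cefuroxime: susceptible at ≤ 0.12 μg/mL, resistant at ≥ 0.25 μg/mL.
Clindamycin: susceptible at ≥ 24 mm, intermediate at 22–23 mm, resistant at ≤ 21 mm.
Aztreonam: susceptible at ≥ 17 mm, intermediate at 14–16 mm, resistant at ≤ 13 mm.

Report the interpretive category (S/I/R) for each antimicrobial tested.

Clindamycin: 23 mm is in 22–23 mm → I
Cefuroxime 256 μg/mL: ≥ 0.25 μg/mL → resistant
Chloramphenicol (21 mm) ≤ 24 mm — resistant
Aztreonam 22 mm: ≥ 17 mm → Susceptible
Ceftazidime: 26 mm is ≥ 26 mm → susceptible
Vancomycin: 21 mm is in 17–21 mm → I

I, R, R, S, S, I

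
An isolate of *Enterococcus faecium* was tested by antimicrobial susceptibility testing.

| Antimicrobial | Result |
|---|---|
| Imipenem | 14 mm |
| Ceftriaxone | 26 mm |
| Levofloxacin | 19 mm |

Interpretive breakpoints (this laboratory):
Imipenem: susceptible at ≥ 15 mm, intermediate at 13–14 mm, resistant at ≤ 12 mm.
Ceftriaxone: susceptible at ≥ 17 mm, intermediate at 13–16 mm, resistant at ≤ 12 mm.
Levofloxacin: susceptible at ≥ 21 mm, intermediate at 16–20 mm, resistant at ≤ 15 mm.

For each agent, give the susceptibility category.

Imipenem: 14 mm is in 13–14 mm → I
Ceftriaxone (26 mm) ≥ 17 mm ⇒ S
Levofloxacin: 19 mm is in 16–20 mm — intermediate

I, S, I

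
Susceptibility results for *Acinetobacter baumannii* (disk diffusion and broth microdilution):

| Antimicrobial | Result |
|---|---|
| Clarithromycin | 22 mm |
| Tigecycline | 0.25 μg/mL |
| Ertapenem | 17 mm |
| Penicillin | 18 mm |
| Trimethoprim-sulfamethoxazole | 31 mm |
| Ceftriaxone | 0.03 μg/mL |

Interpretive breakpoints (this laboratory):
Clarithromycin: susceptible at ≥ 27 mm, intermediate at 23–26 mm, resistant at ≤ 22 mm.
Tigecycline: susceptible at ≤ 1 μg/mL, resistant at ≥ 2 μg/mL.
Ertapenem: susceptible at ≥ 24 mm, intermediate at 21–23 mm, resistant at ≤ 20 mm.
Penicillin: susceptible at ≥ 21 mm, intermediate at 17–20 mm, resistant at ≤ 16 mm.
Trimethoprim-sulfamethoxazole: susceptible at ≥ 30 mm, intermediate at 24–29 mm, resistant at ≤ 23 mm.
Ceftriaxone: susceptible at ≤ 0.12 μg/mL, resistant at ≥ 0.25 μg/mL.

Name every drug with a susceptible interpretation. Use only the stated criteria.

Clarithromycin 22 mm: ≤ 22 mm → Resistant
Tigecycline (0.25 μg/mL) ≤ 1 μg/mL — S
Ertapenem (17 mm) ≤ 20 mm ⇒ R
Penicillin: 18 mm is in 17–20 mm ⇒ Intermediate
Trimethoprim-sulfamethoxazole (31 mm) ≥ 30 mm ⇒ susceptible
Ceftriaxone (0.03 μg/mL) ≤ 0.12 μg/mL — susceptible

tigecycline, trimethoprim-sulfamethoxazole, ceftriaxone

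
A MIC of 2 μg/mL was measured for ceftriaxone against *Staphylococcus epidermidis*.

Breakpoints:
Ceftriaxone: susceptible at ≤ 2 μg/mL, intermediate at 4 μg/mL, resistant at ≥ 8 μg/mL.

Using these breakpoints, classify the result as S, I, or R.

Ceftriaxone: 2 μg/mL is ≤ 2 μg/mL — S

S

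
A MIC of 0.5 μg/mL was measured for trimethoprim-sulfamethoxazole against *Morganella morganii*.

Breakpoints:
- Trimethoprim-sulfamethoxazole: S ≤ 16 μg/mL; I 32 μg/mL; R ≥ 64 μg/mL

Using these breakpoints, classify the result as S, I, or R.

Trimethoprim-sulfamethoxazole (0.5 μg/mL) ≤ 16 μg/mL — S

Susceptible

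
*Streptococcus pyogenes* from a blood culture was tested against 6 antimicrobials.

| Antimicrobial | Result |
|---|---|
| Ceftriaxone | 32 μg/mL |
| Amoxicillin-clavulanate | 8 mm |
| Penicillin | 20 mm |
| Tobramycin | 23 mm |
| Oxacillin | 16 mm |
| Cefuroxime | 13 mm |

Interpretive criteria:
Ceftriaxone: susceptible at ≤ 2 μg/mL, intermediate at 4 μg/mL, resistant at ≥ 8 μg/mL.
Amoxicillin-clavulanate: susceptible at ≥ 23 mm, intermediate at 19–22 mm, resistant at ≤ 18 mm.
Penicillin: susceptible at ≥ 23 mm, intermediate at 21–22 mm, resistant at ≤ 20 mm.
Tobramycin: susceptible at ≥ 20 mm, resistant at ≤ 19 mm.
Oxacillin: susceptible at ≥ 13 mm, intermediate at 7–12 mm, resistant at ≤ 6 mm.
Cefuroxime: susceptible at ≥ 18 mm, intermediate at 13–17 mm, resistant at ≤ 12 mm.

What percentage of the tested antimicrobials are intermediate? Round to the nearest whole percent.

17%

Ceftriaxone 32 μg/mL: ≥ 8 μg/mL — resistant
Amoxicillin-clavulanate (8 mm) ≤ 18 mm — resistant
Penicillin: 20 mm is ≤ 20 mm → R
Tobramycin (23 mm) ≥ 20 mm — Susceptible
Oxacillin: 16 mm is ≥ 13 mm — S
Cefuroxime: 13 mm is in 13–17 mm → intermediate
Intermediate: 1/6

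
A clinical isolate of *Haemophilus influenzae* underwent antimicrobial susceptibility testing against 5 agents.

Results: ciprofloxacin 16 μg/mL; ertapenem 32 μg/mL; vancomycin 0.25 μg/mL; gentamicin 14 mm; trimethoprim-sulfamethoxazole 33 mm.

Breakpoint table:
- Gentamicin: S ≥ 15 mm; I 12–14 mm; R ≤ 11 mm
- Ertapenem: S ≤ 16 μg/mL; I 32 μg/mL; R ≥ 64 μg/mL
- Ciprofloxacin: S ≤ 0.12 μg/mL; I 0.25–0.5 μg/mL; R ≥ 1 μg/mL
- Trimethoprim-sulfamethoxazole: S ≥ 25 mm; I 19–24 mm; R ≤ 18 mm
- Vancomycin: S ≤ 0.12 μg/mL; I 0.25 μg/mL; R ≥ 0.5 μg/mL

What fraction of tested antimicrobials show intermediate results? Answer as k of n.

Ciprofloxacin (16 μg/mL) ≥ 1 μg/mL → resistant
Ertapenem: 32 μg/mL is = 32 μg/mL ⇒ intermediate
Vancomycin 0.25 μg/mL: = 0.25 μg/mL → Intermediate
Gentamicin (14 mm) in 12–14 mm — Intermediate
Trimethoprim-sulfamethoxazole (33 mm) ≥ 25 mm ⇒ Susceptible
Intermediate: 3/5

3 of 5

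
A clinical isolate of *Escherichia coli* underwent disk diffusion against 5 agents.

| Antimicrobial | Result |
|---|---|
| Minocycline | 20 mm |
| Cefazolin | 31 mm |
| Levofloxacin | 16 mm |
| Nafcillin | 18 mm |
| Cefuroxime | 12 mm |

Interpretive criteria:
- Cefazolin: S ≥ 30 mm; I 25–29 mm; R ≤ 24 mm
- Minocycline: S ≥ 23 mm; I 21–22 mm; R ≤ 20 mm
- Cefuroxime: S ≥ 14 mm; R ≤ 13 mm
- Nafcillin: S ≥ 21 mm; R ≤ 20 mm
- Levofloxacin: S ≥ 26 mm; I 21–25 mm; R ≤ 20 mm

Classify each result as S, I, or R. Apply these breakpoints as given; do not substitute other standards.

Minocycline: 20 mm is ≤ 20 mm — R
Cefazolin: 31 mm is ≥ 30 mm — susceptible
Levofloxacin: 16 mm is ≤ 20 mm → resistant
Nafcillin 18 mm: ≤ 20 mm — resistant
Cefuroxime (12 mm) ≤ 13 mm ⇒ R

R, S, R, R, R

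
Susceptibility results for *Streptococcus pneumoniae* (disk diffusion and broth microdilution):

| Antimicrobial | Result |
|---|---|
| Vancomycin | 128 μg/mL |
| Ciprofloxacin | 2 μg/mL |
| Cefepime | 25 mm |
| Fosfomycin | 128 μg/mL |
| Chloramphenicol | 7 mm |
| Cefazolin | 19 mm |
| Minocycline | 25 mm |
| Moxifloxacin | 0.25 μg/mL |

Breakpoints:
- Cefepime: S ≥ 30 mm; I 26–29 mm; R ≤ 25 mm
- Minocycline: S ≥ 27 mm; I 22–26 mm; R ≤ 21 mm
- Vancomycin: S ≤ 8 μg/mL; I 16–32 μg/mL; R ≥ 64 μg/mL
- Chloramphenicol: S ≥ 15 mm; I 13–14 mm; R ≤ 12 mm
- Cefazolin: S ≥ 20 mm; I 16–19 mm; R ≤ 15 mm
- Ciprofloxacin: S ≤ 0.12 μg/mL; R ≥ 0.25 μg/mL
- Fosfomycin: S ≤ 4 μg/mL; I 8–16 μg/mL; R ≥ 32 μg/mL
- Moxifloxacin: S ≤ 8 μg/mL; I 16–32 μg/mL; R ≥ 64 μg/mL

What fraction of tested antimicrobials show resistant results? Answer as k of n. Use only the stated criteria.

Vancomycin (128 μg/mL) ≥ 64 μg/mL ⇒ Resistant
Ciprofloxacin: 2 μg/mL is ≥ 0.25 μg/mL — resistant
Cefepime: 25 mm is ≤ 25 mm ⇒ R
Fosfomycin: 128 μg/mL is ≥ 32 μg/mL → R
Chloramphenicol (7 mm) ≤ 12 mm — resistant
Cefazolin: 19 mm is in 16–19 mm ⇒ Intermediate
Minocycline 25 mm: in 22–26 mm ⇒ Intermediate
Moxifloxacin 0.25 μg/mL: ≤ 8 μg/mL ⇒ susceptible
Resistant: 5/8

5 of 8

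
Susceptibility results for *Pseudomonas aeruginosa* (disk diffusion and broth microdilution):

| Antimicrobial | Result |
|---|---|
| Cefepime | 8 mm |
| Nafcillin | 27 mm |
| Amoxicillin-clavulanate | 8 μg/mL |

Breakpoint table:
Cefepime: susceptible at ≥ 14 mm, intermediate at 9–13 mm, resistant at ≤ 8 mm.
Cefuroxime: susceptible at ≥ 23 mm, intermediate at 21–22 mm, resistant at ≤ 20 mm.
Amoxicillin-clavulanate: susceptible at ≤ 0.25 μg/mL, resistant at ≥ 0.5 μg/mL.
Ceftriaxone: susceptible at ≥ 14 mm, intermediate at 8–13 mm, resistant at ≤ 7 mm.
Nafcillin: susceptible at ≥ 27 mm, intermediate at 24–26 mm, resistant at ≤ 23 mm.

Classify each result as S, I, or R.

R, S, R

Cefepime: 8 mm is ≤ 8 mm ⇒ Resistant
Nafcillin 27 mm: ≥ 27 mm — Susceptible
Amoxicillin-clavulanate 8 μg/mL: ≥ 0.5 μg/mL ⇒ resistant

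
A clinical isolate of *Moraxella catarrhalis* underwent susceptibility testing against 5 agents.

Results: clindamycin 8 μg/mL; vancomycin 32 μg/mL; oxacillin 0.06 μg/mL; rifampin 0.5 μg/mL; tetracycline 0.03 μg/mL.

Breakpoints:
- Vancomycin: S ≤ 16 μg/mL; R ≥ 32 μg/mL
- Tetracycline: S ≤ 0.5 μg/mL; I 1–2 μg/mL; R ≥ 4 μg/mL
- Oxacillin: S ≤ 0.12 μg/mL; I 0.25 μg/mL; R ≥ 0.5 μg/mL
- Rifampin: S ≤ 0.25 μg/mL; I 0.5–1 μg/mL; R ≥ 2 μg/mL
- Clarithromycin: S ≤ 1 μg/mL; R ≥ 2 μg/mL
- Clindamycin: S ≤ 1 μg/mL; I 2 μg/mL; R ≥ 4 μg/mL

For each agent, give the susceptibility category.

Clindamycin (8 μg/mL) ≥ 4 μg/mL → resistant
Vancomycin 32 μg/mL: ≥ 32 μg/mL ⇒ R
Oxacillin 0.06 μg/mL: ≤ 0.12 μg/mL → susceptible
Rifampin: 0.5 μg/mL is in 0.5–1 μg/mL ⇒ intermediate
Tetracycline: 0.03 μg/mL is ≤ 0.5 μg/mL ⇒ susceptible

R, R, S, I, S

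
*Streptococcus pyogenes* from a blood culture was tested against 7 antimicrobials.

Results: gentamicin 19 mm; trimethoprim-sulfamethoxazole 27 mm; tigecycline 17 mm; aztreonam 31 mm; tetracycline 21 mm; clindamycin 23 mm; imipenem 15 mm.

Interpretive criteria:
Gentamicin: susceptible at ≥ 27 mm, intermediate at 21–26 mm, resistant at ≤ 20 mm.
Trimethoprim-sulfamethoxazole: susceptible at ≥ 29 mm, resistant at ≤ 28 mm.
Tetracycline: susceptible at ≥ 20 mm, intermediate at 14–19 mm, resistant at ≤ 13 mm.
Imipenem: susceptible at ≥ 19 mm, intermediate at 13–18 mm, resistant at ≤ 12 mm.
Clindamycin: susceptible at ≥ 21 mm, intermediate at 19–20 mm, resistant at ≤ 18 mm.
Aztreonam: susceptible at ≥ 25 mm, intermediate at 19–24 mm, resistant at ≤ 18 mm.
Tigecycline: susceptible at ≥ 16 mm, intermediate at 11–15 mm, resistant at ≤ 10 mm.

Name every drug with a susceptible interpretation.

tigecycline, aztreonam, tetracycline, clindamycin

Gentamicin 19 mm: ≤ 20 mm ⇒ R
Trimethoprim-sulfamethoxazole (27 mm) ≤ 28 mm → Resistant
Tigecycline: 17 mm is ≥ 16 mm ⇒ susceptible
Aztreonam: 31 mm is ≥ 25 mm — Susceptible
Tetracycline 21 mm: ≥ 20 mm ⇒ susceptible
Clindamycin (23 mm) ≥ 21 mm — Susceptible
Imipenem: 15 mm is in 13–18 mm → Intermediate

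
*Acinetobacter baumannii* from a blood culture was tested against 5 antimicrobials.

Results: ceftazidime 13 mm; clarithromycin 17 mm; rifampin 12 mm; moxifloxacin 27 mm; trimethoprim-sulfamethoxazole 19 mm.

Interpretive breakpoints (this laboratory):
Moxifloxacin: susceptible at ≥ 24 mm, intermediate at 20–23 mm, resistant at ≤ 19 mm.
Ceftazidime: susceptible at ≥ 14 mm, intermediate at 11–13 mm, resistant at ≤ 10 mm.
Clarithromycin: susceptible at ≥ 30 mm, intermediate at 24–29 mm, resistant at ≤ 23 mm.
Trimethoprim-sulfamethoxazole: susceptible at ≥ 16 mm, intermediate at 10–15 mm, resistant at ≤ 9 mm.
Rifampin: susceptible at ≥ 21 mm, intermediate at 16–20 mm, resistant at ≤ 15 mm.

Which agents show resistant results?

clarithromycin, rifampin

Ceftazidime (13 mm) in 11–13 mm → I
Clarithromycin 17 mm: ≤ 23 mm ⇒ Resistant
Rifampin: 12 mm is ≤ 15 mm → resistant
Moxifloxacin (27 mm) ≥ 24 mm → Susceptible
Trimethoprim-sulfamethoxazole (19 mm) ≥ 16 mm — S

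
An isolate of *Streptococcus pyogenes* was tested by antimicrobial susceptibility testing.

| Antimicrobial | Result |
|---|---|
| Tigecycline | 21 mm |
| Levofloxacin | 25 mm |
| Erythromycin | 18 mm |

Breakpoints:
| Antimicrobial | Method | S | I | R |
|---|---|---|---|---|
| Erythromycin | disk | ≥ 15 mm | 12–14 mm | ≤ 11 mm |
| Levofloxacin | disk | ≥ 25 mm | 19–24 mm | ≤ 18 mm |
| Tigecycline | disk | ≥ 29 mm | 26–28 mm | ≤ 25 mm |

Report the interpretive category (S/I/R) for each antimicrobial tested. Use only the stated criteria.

R, S, S

Tigecycline: 21 mm is ≤ 25 mm → resistant
Levofloxacin (25 mm) ≥ 25 mm ⇒ Susceptible
Erythromycin (18 mm) ≥ 15 mm → susceptible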